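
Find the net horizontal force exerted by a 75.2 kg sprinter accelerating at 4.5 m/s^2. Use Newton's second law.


Newton's second law: F = m * a
F = 75.2 * 4.5 = 338.4 N

338.4 N


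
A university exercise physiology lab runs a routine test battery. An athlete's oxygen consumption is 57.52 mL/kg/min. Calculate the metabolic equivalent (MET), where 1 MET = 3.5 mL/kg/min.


MET = VO2 / 3.5
= 57.52 / 3.5
= 16.43 METs

16.43 METs


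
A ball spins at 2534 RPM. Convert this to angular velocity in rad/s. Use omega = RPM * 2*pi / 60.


omega = 2534 * 2 * pi / 60
= 2534 * 6.28318531 / 60
= 15921.592 / 60
= 265.36 rad/s

265.36 rad/s


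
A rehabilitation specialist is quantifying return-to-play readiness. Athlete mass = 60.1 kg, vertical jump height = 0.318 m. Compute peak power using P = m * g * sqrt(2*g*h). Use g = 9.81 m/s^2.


sqrt(2 * 9.81 * 0.318) = sqrt(6.23916) = 2.497831 m/s
P = 60.1 * 9.81 * 2.497831
= 1472.67 W

1472.67 W


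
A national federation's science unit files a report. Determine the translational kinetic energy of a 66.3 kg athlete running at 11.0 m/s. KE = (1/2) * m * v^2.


KE = 0.5 * m * v^2
= 0.5 * 66.3 * 11.0^2
= 0.5 * 66.3 * 121.0
= 4011.15 J

4011.15 J


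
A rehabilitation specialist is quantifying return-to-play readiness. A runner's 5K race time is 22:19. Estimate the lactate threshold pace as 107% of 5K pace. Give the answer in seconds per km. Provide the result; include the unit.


Total race time = 22*60 + 19 = 1339 seconds
5K pace = 1339 / 5 = 267.8 sec/km
LT pace = 267.8 * 1.07 = 286.55 sec/km

286.55 s/km


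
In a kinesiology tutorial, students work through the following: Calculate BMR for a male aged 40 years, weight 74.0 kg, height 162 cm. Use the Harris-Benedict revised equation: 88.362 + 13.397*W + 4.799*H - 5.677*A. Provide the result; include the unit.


Substituting values:
W term = 13.397 * 74.0 = 991.378
H term = 4.799 * 162 = 777.438
A term = 5.677 * 40 = 227.08
BMR = 1630.1 kcal/day

1630.1 kcal/day


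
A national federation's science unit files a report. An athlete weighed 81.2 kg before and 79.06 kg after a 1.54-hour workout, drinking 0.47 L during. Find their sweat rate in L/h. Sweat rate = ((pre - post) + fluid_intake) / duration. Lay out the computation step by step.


Body mass change = 2.14 kg
Total sweat loss = 2.14 + 0.47 = 2.61 L
Rate = 2.61 / 1.54 = 1.695 L/h

1.695 L/h


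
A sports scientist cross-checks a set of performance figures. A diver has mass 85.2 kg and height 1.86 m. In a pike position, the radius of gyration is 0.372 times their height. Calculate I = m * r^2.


r = 0.372 * 1.86 = 0.69192 m
I = m * r^2 = 85.2 * 0.478753 = 40.79 kg*m^2

40.79 kg*m^2


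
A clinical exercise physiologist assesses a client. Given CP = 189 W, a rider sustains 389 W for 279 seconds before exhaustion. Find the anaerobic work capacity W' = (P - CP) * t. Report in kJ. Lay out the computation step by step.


Excess power = 389 - 189 = 200 W
Work above CP = 200 * 279 = 55800 J
W' = 55.8 kJ

55.8 kJ


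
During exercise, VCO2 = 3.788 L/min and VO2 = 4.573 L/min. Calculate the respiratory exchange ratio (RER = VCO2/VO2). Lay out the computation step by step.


RER = VCO2 / VO2
= 3.788 / 4.573
= 0.8283

0.8283


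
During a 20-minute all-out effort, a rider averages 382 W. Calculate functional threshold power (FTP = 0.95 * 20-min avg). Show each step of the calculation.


FTP = 0.95 * 382
= 362.9 W

362.9 W


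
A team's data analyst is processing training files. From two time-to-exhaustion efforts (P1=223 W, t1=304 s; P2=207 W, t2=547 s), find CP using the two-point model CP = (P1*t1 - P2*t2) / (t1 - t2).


Work in trial 1 = 67792 J
Work in trial 2 = 113229 J
Delta work = -45437 J
Delta time = -243 s
CP = -45437 / -243 = 186.98 W

186.98 W


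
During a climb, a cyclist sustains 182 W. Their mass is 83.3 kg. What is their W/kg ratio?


Power-to-weight = 182 W / 83.3 kg
= 2.185 W/kg

2.185 W/kg


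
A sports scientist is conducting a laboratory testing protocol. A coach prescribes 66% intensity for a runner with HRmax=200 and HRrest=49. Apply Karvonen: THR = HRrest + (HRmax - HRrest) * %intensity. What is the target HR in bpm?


Heart rate reserve = 200 - 49 = 151
Intensity fraction = 66 / 100 = 0.66
THR = 49 + 151 * 0.66 = 148.66 bpm

148.66 bpm


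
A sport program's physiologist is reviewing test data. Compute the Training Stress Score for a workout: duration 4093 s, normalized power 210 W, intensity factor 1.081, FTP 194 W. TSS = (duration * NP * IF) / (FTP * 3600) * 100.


Product = 4093 * 210 * 1.081 = 929151.93
Base = 194 * 3600 = 698400
TSS = 929151.93 / 698400 * 100 = 133.04

133.04 TSS


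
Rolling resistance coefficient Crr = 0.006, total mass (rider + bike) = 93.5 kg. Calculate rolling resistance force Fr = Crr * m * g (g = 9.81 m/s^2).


Fr = Crr * m * g
= 0.006 * 93.5 * 9.81
= 5.503 N

5.503 N


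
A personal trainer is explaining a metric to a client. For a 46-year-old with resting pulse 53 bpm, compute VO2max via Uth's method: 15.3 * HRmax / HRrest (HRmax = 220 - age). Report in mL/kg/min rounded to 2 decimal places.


Step 1: HRmax = 220 - 46 = 174 bpm
Step 2: Ratio = 174 / 53 = 3.283
Step 3: VO2max = 15.3 * 3.283 = 50.23 mL/kg/min

50.23 mL/kg/min


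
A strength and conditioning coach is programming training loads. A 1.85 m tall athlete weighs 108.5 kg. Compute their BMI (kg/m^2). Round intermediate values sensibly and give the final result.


height^2 = 3.4225 m^2
BMI = 108.5 / 3.4225 = 31.7 kg/m^2

31.7 kg/m^2


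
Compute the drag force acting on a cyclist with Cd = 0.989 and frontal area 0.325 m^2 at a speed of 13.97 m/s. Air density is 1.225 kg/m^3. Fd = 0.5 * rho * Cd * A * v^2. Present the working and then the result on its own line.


Step 1: v^2 = 195.1609
Step 2: Fd = 0.5 * 1.225 * 0.989 * 0.325 * 195.1609
= 38.422 N

38.422 N


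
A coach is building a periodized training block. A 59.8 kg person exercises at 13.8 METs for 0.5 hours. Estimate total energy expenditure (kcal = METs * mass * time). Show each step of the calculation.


Energy = METs * mass(kg) * time(h)
= 13.8 * 59.8 * 0.5
= 412.62 kcal

412.62 kcal


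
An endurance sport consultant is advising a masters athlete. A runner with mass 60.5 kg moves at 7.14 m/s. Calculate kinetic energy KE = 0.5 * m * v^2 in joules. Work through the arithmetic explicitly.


v^2 = 7.14^2 = 50.9796
KE = 0.5 * 60.5 * 50.9796
= 1542.13 J

1542.13 J


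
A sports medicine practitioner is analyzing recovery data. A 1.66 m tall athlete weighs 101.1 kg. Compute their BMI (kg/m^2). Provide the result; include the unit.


height^2 = 2.7556 m^2
BMI = 101.1 / 2.7556 = 36.69 kg/m^2

36.69 kg/m^2


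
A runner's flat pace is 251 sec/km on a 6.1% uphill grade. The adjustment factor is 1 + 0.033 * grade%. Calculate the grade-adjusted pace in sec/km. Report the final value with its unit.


Factor = 1 + 0.033 * 6.1 = 1.2013
Adjusted pace = 251 * 1.2013
= 301.53 sec/km

301.53 s/km


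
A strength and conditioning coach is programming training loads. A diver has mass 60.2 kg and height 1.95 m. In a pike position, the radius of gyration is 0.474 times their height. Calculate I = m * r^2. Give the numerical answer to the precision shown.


r = 0.474 * 1.95 = 0.9243 m
I = m * r^2 = 60.2 * 0.85433 = 51.431 kg*m^2

51.431 kg*m^2


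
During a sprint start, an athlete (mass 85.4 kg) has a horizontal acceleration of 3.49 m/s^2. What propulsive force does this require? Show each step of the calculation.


Propulsive force = mass * acceleration
= 85.4 kg * 3.49 m/s^2
= 298.05 N

298.05 N


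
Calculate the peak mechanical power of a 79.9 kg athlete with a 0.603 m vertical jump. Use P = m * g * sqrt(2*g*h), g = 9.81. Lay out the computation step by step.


First, sqrt(2gh) = sqrt(2 * 9.81 * 0.603)
= sqrt(11.83086) = 3.439602 m/s
Power = 79.9 * 9.81 * 3.439602 = 2696.03 W

2696.03 W


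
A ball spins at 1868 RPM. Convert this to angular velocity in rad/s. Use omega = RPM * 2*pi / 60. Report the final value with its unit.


omega = 1868 * 2 * pi / 60
= 1868 * 6.28318531 / 60
= 11736.99 / 60
= 195.617 rad/s

195.617 rad/s


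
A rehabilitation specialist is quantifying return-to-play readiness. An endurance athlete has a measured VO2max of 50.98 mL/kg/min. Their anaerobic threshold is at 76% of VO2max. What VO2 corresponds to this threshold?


Anaerobic threshold VO2 = VO2max * 76%
= 50.98 * 0.76
= 38.74 mL/kg/min

38.74 mL/kg/min


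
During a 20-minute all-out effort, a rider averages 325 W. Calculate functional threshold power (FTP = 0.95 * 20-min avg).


FTP = 0.95 * 325
= 308.75 W

308.75 W


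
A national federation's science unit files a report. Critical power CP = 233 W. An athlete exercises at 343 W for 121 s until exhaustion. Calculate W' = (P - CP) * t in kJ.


P - CP = 343 - 233 = 110 W
W' = 110 * 121 = 13310 J
= 13310 / 1000 = 13.31 kJ

13.31 kJ


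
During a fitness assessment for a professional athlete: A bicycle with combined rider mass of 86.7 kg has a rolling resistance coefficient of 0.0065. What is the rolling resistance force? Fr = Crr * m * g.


Fr = 0.0065 * 86.7 * 9.81
= 0.56355 * 9.81
= 5.528 N

5.528 N


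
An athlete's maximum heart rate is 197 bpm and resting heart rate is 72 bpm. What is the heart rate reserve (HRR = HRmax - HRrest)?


HRR = HRmax - HRrest
= 197 - 72
= 125 bpm

125 bpm


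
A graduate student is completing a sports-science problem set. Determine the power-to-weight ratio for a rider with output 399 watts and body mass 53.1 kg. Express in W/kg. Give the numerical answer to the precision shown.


P/W = 399 / 53.1 = 7.514 W/kg

7.514 W/kg


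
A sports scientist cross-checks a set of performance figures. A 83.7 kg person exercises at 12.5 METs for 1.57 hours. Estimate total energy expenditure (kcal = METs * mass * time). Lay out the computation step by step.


Energy = METs * mass(kg) * time(h)
= 12.5 * 83.7 * 1.57
= 1642.61 kcal

1642.61 kcal


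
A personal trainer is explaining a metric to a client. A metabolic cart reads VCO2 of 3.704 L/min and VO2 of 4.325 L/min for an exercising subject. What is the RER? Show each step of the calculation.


RER = VCO2 / VO2 = 3.704 / 4.325 = 0.8564

0.8564


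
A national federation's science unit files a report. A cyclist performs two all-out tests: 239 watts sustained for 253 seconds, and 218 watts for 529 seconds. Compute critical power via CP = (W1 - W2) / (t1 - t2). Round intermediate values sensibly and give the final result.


W1 = P1 * t1 = 239 * 253 = 60467 J
W2 = P2 * t2 = 218 * 529 = 115322 J
CP = (60467 - 115322) / (253 - 529)
= 198.75 W

198.75 W


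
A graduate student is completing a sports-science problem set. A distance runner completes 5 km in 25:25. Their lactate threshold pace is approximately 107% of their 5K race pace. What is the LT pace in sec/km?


Convert to seconds: 25 min 25 s = 1525 s
Pace per km = 1525 / 5 = 305.0 s/km
LT pace = 305.0 * 1.07 = 326.35 s/km

326.35 s/km


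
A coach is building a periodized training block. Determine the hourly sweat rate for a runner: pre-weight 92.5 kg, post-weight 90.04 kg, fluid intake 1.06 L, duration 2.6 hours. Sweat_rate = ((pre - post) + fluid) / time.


Mass lost = 92.5 - 90.04 = 2.46 kg
Add fluid consumed: 2.46 + 1.06 = 3.52 L total sweat
Sweat rate = 3.52 / 2.6 = 1.354 L/h

1.354 L/h


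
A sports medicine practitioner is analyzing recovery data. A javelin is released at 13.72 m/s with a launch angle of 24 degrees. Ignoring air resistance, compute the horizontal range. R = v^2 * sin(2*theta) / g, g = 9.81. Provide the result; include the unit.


Launch speed squared = 188.2384
sin(2 * 24 deg) = 0.743145
Range = 188.2384 * 0.743145 / 9.81
= 14.26 m

14.26 m


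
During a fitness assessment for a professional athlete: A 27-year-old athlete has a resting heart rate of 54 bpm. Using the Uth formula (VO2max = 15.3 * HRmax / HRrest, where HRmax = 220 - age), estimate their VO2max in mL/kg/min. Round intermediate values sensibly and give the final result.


HRmax = 220 - 27 = 193 bpm
Ratio = HRmax / HRrest = 193 / 54 = 3.5741
VO2max = 15.3 * 3.5741 = 54.68 mL/kg/min

54.68 mL/kg/min


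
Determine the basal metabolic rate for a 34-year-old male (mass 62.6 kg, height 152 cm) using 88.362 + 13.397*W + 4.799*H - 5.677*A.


BMR = 88.362 + 13.397*62.6 + 4.799*152 - 5.677*34
= 1463.44 kcal/day

1463.44 kcal/day


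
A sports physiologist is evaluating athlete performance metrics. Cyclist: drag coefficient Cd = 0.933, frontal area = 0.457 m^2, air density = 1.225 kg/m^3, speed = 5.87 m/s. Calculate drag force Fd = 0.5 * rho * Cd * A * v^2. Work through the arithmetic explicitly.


v^2 = 5.87^2 = 34.4569
Fd = 0.5 * 1.225 * 0.933 * 0.457 * 34.4569
= 8.999 N

8.999 N


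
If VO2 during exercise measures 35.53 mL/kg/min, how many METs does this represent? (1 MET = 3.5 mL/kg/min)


METs = VO2 / 3.5 = 35.53 / 3.5 = 10.15

10.15 METs


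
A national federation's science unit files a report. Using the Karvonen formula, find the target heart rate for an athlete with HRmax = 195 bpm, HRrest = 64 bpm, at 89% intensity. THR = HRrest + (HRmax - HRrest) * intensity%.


HRR = 195 - 64 = 131
THR = 64 + 131 * 0.89
= 64 + 116.59
= 180.59 bpm

180.59 bpm


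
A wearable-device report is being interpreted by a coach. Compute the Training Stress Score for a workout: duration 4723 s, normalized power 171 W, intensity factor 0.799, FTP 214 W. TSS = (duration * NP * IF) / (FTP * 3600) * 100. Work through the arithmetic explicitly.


Product = 4723 * 171 * 0.799 = 645298.767
Base = 214 * 3600 = 770400
TSS = 645298.767 / 770400 * 100 = 83.76

83.76 TSS


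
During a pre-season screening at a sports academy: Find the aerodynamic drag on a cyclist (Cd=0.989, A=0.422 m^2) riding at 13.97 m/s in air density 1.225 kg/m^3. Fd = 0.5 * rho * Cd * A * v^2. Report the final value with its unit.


Fd = 0.5 * 1.225 * 0.989 * 0.422 * 13.97^2
= 0.5 * 1.225 * 0.989 * 0.422 * 195.1609
= 49.889 N

49.889 N


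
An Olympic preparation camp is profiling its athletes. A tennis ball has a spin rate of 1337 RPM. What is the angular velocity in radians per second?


Convert RPM to rad/s: multiply by 2*pi and divide by 60
omega = 1337 * 2 * pi / 60
= 140.01 rad/s

140.01 rad/s


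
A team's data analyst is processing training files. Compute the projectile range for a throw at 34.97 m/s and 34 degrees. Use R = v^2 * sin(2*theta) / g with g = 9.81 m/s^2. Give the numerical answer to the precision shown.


Two times the angle = 68 degrees
sin(68) = 0.927184
R = 1222.9009 * 0.927184 / 9.81 = 115.581 m

115.581 m


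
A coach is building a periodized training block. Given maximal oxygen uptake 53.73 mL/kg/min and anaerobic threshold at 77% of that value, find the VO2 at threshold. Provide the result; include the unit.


Percentage as decimal = 0.77
VO2 at AT = 53.73 * 0.77 = 41.37 mL/kg/min

41.37 mL/kg/min


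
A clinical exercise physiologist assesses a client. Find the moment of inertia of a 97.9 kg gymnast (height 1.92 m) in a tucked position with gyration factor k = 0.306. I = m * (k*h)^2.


Radius of gyration = 0.306 * 1.92 = 0.58752 m
I = 97.9 * 0.58752^2
= 97.9 * 0.34518
= 33.793 kg*m^2

33.793 kg*m^2


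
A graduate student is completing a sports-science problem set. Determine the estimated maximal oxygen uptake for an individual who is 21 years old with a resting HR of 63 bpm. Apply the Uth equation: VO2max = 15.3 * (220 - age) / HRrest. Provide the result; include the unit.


HRmax = 220 - 21 = 199
VO2max = 15.3 * (199 / 63)
= 15.3 * 3.1587
= 48.33 mL/kg/min

48.33 mL/kg/min


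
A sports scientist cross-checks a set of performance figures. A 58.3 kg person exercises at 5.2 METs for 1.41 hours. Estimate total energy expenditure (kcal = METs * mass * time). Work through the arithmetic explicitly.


Energy = METs * mass(kg) * time(h)
= 5.2 * 58.3 * 1.41
= 427.46 kcal

427.46 kcal


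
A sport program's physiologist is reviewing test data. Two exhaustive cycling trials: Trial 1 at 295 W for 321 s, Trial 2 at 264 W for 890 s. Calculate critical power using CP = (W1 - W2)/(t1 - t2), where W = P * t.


W1 = 295 * 321 = 94695 J
W2 = 264 * 890 = 234960 J
CP = (94695 - 234960) / (321 - 890)
= -140265 / -569
= 246.51 W

246.51 W


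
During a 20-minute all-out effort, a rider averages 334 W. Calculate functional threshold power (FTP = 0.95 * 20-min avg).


FTP = 0.95 * 334
= 317.3 W

317.3 W


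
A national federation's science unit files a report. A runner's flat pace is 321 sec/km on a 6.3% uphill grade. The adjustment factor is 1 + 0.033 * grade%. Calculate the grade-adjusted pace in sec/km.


Factor = 1 + 0.033 * 6.3 = 1.2079
Adjusted pace = 321 * 1.2079
= 387.74 sec/km

387.74 s/km


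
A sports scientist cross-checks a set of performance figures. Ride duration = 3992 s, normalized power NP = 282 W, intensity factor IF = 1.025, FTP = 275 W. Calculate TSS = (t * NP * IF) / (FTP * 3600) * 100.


Numerator = 3992 * 282 * 1.025 = 1153887.6
Denominator = 275 * 3600 = 990000
TSS = 1153887.6 / 990000 * 100
= 116.55

116.55 TSS


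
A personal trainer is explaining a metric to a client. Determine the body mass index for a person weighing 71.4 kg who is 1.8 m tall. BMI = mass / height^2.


BMI = mass / height^2
= 71.4 / 1.8^2
= 71.4 / 3.24
= 22.04 kg/m^2

22.04 kg/m^2


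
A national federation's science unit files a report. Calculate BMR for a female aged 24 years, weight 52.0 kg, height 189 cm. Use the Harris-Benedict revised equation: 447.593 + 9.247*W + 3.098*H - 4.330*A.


Substituting values:
W term = 9.247 * 52.0 = 480.844
H term = 3.098 * 189 = 585.522
A term = 4.330 * 24 = 103.92
BMR = 1410.04 kcal/day

1410.04 kcal/day


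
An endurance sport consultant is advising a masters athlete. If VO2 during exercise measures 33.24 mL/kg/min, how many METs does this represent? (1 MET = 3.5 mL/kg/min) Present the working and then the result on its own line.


METs = VO2 / 3.5 = 33.24 / 3.5 = 9.5

9.5 METs


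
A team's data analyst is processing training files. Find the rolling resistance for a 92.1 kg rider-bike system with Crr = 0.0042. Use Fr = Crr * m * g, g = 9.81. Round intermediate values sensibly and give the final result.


m * g = 92.1 * 9.81 = 903.501 N
Fr = 0.0042 * 903.501 = 3.795 N

3.795 N


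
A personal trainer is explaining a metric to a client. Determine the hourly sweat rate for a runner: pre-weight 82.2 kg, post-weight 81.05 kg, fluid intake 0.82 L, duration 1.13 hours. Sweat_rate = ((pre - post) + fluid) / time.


Mass lost = 82.2 - 81.05 = 1.15 kg
Add fluid consumed: 1.15 + 0.82 = 1.97 L total sweat
Sweat rate = 1.97 / 1.13 = 1.743 L/h

1.743 L/h


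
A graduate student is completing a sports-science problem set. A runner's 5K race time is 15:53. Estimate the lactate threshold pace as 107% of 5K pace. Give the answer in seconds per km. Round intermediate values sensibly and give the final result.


Total race time = 15*60 + 53 = 953 seconds
5K pace = 953 / 5 = 190.6 sec/km
LT pace = 190.6 * 1.07 = 203.94 sec/km

203.94 s/km


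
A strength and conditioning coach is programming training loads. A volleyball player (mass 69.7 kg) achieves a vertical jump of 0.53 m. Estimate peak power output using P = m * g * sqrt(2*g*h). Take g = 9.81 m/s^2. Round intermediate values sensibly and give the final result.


2 * g * h = 2 * 9.81 * 0.53 = 10.3986
sqrt(10.3986) = 3.224686 m/s
P = 69.7 * 9.81 * 3.224686 = 2204.9 W

2204.9 W


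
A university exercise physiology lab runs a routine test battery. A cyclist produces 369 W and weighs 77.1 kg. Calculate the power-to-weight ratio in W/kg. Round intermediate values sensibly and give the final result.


P/W = power / mass
= 369 / 77.1
= 4.786 W/kg

4.786 W/kg


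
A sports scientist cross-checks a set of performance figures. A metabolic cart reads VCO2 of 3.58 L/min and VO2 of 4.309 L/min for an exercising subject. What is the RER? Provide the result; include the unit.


RER = VCO2 / VO2 = 3.58 / 4.309 = 0.8308

0.8308


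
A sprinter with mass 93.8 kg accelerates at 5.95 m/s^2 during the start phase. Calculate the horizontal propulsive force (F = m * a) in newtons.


F = m * a
= 93.8 * 5.95
= 558.11 N

558.11 N


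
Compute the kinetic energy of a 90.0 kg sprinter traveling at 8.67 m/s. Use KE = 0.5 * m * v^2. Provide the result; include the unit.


Velocity squared = 75.1689
KE = 0.5 * 90.0 * 75.1689 = 3382.6 J

3382.6 J


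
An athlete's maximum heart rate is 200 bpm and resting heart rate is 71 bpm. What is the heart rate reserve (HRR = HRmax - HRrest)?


HRR = HRmax - HRrest
= 200 - 71
= 129 bpm

129 bpm


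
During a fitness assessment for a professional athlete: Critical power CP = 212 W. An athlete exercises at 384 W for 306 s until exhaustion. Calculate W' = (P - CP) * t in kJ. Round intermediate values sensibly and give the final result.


P - CP = 384 - 212 = 172 W
W' = 172 * 306 = 52632 J
= 52632 / 1000 = 52.632 kJ

52.632 kJ


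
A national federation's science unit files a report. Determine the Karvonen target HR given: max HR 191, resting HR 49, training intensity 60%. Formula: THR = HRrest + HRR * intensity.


HRR = HRmax - HRrest = 191 - 49 = 142
THR = 49 + 142 * 0.6
= 134.2 bpm

134.2 bpm


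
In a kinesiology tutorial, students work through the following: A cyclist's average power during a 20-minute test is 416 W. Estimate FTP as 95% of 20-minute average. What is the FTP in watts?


FTP = 20-min power * 0.95
= 416 * 0.95
= 395.2 W

395.2 W


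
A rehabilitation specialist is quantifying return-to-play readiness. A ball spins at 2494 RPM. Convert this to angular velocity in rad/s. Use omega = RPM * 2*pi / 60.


omega = 2494 * 2 * pi / 60
= 2494 * 6.28318531 / 60
= 15670.264 / 60
= 261.171 rad/s

261.171 rad/s


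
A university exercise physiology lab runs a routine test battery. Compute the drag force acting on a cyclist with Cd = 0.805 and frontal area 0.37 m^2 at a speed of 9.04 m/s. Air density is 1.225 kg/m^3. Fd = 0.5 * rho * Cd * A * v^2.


Step 1: v^2 = 81.7216
Step 2: Fd = 0.5 * 1.225 * 0.805 * 0.37 * 81.7216
= 14.909 N

14.909 N


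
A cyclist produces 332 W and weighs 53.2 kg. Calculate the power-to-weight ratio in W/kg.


P/W = power / mass
= 332 / 53.2
= 6.241 W/kg

6.241 W/kg


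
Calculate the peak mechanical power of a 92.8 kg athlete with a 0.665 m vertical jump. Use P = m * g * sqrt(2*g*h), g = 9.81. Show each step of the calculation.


First, sqrt(2gh) = sqrt(2 * 9.81 * 0.665)
= sqrt(13.0473) = 3.612105 m/s
Power = 92.8 * 9.81 * 3.612105 = 3288.34 W

3288.34 W


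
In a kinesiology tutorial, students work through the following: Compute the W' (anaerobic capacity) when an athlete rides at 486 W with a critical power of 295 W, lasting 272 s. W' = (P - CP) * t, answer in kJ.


Above-CP power = 191 W
Duration = 272 s
W' = 191 * 272 = 51952 J
Convert: 51952 / 1000 = 51.952 kJ

51.952 kJ


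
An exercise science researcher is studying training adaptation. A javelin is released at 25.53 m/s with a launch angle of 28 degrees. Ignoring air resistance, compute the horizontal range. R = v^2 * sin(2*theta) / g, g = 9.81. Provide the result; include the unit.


Launch speed squared = 651.7809
sin(2 * 28 deg) = 0.829038
Range = 651.7809 * 0.829038 / 9.81
= 55.082 m

55.082 m


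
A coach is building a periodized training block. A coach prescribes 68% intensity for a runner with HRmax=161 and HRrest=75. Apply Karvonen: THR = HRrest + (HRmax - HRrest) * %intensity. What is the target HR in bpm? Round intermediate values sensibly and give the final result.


Heart rate reserve = 161 - 75 = 86
Intensity fraction = 68 / 100 = 0.68
THR = 75 + 86 * 0.68 = 133.48 bpm

133.48 bpm


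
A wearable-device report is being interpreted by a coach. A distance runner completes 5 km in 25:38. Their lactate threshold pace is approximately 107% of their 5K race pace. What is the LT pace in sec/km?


Convert to seconds: 25 min 38 s = 1538 s
Pace per km = 1538 / 5 = 307.6 s/km
LT pace = 307.6 * 1.07 = 329.13 s/km

329.13 s/km


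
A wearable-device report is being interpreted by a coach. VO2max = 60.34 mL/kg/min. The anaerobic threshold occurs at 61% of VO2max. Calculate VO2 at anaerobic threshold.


AT fraction = 61 / 100 = 0.61
AT VO2 = 60.34 * 0.61
= 36.81 mL/kg/min

36.81 mL/kg/min


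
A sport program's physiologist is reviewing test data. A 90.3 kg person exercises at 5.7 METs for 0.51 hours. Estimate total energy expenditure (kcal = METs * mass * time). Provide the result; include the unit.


Energy = METs * mass(kg) * time(h)
= 5.7 * 90.3 * 0.51
= 262.5 kcal

262.5 kcal


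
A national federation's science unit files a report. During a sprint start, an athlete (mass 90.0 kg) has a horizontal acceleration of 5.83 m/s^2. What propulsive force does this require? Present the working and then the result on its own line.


Propulsive force = mass * acceleration
= 90.0 kg * 5.83 m/s^2
= 524.7 N

524.7 N


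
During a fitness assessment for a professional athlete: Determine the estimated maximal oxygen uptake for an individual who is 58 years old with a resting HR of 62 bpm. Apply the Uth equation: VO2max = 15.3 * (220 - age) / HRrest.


HRmax = 220 - 58 = 162
VO2max = 15.3 * (162 / 62)
= 15.3 * 2.6129
= 39.98 mL/kg/min

39.98 mL/kg/min


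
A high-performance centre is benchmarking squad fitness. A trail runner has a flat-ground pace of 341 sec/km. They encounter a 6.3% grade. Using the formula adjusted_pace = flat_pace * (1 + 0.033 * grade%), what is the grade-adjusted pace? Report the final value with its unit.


Grade factor = 1 + 0.033 * 6.3 = 1.2079
Adjusted = 341 * 1.2079 = 411.89 sec/km

411.89 s/km


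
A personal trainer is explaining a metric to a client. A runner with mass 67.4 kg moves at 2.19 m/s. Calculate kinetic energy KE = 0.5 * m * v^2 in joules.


v^2 = 2.19^2 = 4.7961
KE = 0.5 * 67.4 * 4.7961
= 161.63 J

161.63 J


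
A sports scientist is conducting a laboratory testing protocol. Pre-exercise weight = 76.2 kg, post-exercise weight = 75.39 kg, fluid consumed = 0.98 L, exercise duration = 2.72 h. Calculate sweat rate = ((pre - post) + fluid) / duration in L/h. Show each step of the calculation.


Weight loss = 76.2 - 75.39 = 0.81 kg (approx L)
Total sweat = 0.81 + 0.98 = 1.79 L
Sweat rate = 1.79 / 2.72 = 0.658 L/h

0.658 L/h


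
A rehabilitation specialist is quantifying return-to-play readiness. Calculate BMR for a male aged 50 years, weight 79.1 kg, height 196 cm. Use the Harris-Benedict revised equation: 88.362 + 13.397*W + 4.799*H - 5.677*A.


Substituting values:
W term = 13.397 * 79.1 = 1059.7027
H term = 4.799 * 196 = 940.604
A term = 5.677 * 50 = 283.85
BMR = 1804.82 kcal/day

1804.82 kcal/day


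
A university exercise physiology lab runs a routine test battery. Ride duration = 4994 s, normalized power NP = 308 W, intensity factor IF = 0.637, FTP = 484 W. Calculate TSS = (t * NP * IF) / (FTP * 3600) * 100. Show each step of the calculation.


Numerator = 4994 * 308 * 0.637 = 979802.824
Denominator = 484 * 3600 = 1742400
TSS = 979802.824 / 1742400 * 100
= 56.23

56.23 TSS


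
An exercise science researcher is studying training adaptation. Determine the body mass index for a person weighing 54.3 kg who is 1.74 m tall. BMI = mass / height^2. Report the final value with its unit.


BMI = mass / height^2
= 54.3 / 1.74^2
= 54.3 / 3.0276
= 17.93 kg/m^2

17.93 kg/m^2


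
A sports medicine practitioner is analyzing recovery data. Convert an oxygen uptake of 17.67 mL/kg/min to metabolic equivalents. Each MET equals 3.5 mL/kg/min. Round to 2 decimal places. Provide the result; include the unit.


One MET = 3.5 mL/kg/min
Number of METs = 17.67 / 3.5
= 5.05 METs

5.05 METs


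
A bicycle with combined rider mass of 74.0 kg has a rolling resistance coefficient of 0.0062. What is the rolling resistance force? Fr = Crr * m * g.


Fr = 0.0062 * 74.0 * 9.81
= 0.4588 * 9.81
= 4.501 N

4.501 N


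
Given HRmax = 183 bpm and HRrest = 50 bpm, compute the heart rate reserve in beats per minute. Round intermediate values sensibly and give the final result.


Heart rate reserve = maximum HR minus resting HR
HRR = 183 - 50 = 133 bpm

133 bpm


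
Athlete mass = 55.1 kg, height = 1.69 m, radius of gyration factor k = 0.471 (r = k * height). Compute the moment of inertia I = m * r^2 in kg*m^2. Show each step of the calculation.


r = k * height = 0.471 * 1.69 = 0.79599 m
r^2 = 0.79599^2 = 0.6336
I = 55.1 * 0.6336 = 34.911 kg*m^2

34.911 kg*m^2


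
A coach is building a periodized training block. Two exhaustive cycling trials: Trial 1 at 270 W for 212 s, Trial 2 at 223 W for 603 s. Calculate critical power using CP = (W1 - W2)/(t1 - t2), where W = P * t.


W1 = 270 * 212 = 57240 J
W2 = 223 * 603 = 134469 J
CP = (57240 - 134469) / (212 - 603)
= -77229 / -391
= 197.52 W

197.52 W


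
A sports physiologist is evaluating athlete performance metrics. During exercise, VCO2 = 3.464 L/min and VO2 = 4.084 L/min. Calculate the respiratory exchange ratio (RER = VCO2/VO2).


RER = VCO2 / VO2
= 3.464 / 4.084
= 0.8482

0.8482


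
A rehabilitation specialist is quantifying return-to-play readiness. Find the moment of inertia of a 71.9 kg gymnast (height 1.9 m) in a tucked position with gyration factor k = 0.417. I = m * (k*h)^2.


Radius of gyration = 0.417 * 1.9 = 0.7923 m
I = 71.9 * 0.7923^2
= 71.9 * 0.627739
= 45.134 kg*m^2

45.134 kg*m^2


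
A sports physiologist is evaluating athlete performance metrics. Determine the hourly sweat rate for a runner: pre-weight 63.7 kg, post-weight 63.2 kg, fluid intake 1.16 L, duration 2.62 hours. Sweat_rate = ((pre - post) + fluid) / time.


Mass lost = 63.7 - 63.2 = 0.5 kg
Add fluid consumed: 0.5 + 1.16 = 1.66 L total sweat
Sweat rate = 1.66 / 2.62 = 0.634 L/h

0.634 L/h


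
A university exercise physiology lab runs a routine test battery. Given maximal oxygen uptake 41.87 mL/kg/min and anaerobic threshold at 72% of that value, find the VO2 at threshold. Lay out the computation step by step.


Percentage as decimal = 0.72
VO2 at AT = 41.87 * 0.72 = 30.15 mL/kg/min

30.15 mL/kg/min


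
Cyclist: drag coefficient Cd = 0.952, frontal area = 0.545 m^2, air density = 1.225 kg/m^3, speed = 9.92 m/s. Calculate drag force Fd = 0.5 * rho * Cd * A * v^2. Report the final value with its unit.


v^2 = 9.92^2 = 98.4064
Fd = 0.5 * 1.225 * 0.952 * 0.545 * 98.4064
= 31.273 N

31.273 N


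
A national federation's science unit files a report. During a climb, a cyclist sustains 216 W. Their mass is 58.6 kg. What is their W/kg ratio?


Power-to-weight = 216 W / 58.6 kg
= 3.686 W/kg

3.686 W/kg


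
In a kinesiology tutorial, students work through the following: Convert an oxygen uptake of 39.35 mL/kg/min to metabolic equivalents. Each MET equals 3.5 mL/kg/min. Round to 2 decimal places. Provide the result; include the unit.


One MET = 3.5 mL/kg/min
Number of METs = 39.35 / 3.5
= 11.24 METs

11.24 METs


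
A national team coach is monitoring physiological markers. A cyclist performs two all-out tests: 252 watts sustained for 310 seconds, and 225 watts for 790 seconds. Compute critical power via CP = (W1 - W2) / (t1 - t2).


W1 = P1 * t1 = 252 * 310 = 78120 J
W2 = P2 * t2 = 225 * 790 = 177750 J
CP = (78120 - 177750) / (310 - 790)
= 207.56 W

207.56 W


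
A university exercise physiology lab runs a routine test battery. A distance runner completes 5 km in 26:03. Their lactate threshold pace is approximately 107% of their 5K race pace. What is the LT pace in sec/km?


Convert to seconds: 26 min 3 s = 1563 s
Pace per km = 1563 / 5 = 312.6 s/km
LT pace = 312.6 * 1.07 = 334.48 s/km

334.48 s/km


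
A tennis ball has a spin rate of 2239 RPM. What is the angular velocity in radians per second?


Convert RPM to rad/s: multiply by 2*pi and divide by 60
omega = 2239 * 2 * pi / 60
= 234.468 rad/s

234.468 rad/s


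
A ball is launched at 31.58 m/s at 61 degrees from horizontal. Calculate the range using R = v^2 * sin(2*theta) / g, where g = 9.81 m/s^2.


sin(2 * 61) = sin(122) = 0.848048
v^2 = 31.58^2 = 997.2964
R = 997.2964 * 0.848048 / 9.81
= 86.214 m

86.214 m


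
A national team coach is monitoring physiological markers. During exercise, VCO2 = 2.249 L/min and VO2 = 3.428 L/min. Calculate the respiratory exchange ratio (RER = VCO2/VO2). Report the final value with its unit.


RER = VCO2 / VO2
= 2.249 / 3.428
= 0.6561

0.6561


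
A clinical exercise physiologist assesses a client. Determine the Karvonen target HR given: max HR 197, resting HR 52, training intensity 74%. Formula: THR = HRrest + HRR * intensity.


HRR = HRmax - HRrest = 197 - 52 = 145
THR = 52 + 145 * 0.74
= 159.3 bpm

159.3 bpm


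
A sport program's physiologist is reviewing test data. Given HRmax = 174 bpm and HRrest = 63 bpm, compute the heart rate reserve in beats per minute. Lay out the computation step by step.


Heart rate reserve = maximum HR minus resting HR
HRR = 174 - 63 = 111 bpm

111 bpm


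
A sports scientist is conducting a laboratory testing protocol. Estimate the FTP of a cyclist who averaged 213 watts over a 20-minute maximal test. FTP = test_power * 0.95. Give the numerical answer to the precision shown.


FTP = 213 * 0.95 = 202.35 W

202.35 W


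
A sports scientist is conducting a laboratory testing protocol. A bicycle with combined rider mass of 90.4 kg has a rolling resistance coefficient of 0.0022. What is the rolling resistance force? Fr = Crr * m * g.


Fr = 0.0022 * 90.4 * 9.81
= 0.19888 * 9.81
= 1.951 N

1.951 N


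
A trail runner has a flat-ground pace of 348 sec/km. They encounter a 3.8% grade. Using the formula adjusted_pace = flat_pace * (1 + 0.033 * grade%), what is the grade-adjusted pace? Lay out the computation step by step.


Grade factor = 1 + 0.033 * 3.8 = 1.1254
Adjusted = 348 * 1.1254 = 391.64 sec/km

391.64 s/km


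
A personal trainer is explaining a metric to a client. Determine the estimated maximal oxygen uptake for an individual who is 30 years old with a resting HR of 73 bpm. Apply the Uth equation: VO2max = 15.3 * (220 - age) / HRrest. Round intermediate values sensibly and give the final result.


HRmax = 220 - 30 = 190
VO2max = 15.3 * (190 / 73)
= 15.3 * 2.6027
= 39.82 mL/kg/min

39.82 mL/kg/min


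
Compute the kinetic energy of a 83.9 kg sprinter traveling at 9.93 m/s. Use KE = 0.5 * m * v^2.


Velocity squared = 98.6049
KE = 0.5 * 83.9 * 98.6049 = 4136.48 J

4136.48 J


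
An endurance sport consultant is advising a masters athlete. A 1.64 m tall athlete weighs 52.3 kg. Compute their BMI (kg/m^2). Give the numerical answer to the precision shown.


height^2 = 2.6896 m^2
BMI = 52.3 / 2.6896 = 19.45 kg/m^2

19.45 kg/m^2


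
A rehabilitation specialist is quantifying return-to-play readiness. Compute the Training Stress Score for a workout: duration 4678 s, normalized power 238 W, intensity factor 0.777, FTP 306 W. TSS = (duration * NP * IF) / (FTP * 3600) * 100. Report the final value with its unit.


Product = 4678 * 238 * 0.777 = 865083.828
Base = 306 * 3600 = 1101600
TSS = 865083.828 / 1101600 * 100 = 78.53

78.53 TSS


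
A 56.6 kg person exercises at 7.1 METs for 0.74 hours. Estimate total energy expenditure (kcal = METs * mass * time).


Energy = METs * mass(kg) * time(h)
= 7.1 * 56.6 * 0.74
= 297.38 kcal

297.38 kcal


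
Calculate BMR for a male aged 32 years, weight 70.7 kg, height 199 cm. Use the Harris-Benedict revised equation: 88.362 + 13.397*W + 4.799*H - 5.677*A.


Substituting values:
W term = 13.397 * 70.7 = 947.1679
H term = 4.799 * 199 = 955.001
A term = 5.677 * 32 = 181.664
BMR = 1808.87 kcal/day

1808.87 kcal/day


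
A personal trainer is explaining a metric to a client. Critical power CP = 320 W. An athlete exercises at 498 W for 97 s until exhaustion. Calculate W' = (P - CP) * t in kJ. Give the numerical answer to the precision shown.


P - CP = 498 - 320 = 178 W
W' = 178 * 97 = 17266 J
= 17266 / 1000 = 17.266 kJ

17.266 kJ


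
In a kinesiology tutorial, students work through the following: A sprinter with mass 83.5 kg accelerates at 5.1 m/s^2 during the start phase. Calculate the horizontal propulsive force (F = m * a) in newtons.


F = m * a
= 83.5 * 5.1
= 425.85 N

425.85 N


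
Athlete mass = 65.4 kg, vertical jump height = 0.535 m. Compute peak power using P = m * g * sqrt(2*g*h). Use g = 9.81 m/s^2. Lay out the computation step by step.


sqrt(2 * 9.81 * 0.535) = sqrt(10.4967) = 3.239861 m/s
P = 65.4 * 9.81 * 3.239861
= 2078.61 W

2078.61 W


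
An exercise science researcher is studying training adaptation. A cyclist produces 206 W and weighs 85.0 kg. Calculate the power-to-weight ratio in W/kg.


P/W = power / mass
= 206 / 85.0
= 2.424 W/kg

2.424 W/kg


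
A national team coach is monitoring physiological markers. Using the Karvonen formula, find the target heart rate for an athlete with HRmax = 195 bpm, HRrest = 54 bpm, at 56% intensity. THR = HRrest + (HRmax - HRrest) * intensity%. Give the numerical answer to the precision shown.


HRR = 195 - 54 = 141
THR = 54 + 141 * 0.56
= 54 + 78.96
= 132.96 bpm

132.96 bpm


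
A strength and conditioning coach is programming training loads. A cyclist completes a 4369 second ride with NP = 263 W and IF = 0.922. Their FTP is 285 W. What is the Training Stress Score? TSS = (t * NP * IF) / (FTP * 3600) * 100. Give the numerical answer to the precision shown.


t * NP * IF = 4369 * 263 * 0.922 = 1059421.334
FTP * 3600 = 1026000
TSS = (1059421.334 / 1026000) * 100 = 103.26

103.26 TSS


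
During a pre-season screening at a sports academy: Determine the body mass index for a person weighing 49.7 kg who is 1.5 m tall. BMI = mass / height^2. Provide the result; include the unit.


BMI = mass / height^2
= 49.7 / 1.5^2
= 49.7 / 2.25
= 22.09 kg/m^2

22.09 kg/m^2


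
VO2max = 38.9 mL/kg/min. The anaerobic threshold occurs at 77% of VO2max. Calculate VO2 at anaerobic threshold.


AT fraction = 77 / 100 = 0.77
AT VO2 = 38.9 * 0.77
= 29.95 mL/kg/min

29.95 mL/kg/min


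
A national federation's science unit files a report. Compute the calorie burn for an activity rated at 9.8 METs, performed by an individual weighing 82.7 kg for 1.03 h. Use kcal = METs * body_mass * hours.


Product of METs and mass = 9.8 * 82.7 = 810.46
Total kcal = 810.46 * 1.03 = 834.77 kcal

834.77 kcal


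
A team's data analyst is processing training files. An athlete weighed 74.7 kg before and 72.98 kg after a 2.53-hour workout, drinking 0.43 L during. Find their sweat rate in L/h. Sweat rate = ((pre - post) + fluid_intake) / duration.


Body mass change = 1.72 kg
Total sweat loss = 1.72 + 0.43 = 2.15 L
Rate = 2.15 / 2.53 = 0.85 L/h

0.85 L/h


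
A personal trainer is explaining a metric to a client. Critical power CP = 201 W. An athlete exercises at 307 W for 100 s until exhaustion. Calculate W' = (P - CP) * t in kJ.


P - CP = 307 - 201 = 106 W
W' = 106 * 100 = 10600 J
= 10600 / 1000 = 10.6 kJ

10.6 kJ


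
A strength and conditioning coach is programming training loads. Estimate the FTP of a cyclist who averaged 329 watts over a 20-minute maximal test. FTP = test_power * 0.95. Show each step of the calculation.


FTP = 329 * 0.95 = 312.55 W

312.55 W


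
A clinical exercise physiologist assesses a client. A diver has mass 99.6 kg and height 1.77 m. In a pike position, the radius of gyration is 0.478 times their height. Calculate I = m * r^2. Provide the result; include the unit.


r = 0.478 * 1.77 = 0.84606 m
I = m * r^2 = 99.6 * 0.715818 = 71.295 kg*m^2

71.295 kg*m^2


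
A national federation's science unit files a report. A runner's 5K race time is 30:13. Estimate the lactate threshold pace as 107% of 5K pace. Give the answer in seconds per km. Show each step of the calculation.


Total race time = 30*60 + 13 = 1813 seconds
5K pace = 1813 / 5 = 362.6 sec/km
LT pace = 362.6 * 1.07 = 387.98 sec/km

387.98 s/km
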